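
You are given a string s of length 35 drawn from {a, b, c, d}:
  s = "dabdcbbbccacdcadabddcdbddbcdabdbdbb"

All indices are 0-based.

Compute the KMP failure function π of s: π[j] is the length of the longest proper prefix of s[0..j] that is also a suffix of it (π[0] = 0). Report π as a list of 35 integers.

[0, 0, 0, 1, 0, 0, 0, 0, 0, 0, 0, 0, 1, 0, 0, 1, 2, 3, 4, 1, 0, 1, 0, 1, 1, 0, 0, 1, 2, 3, 4, 0, 1, 0, 0]

π[0] = 0
j=1 s[j]='a': π[1]=0 (border '')
j=2 s[j]='b': π[2]=0 (border '')
j=3 s[j]='d': π[3]=1 (border 'd')
j=4 s[j]='c': k: 1→0; π[4]=0 (border '')
j=5 s[j]='b': π[5]=0 (border '')
j=6 s[j]='b': π[6]=0 (border '')
j=7 s[j]='b': π[7]=0 (border '')
j=8 s[j]='c': π[8]=0 (border '')
j=9 s[j]='c': π[9]=0 (border '')
j=10 s[j]='a': π[10]=0 (border '')
j=11 s[j]='c': π[11]=0 (border '')
j=12 s[j]='d': π[12]=1 (border 'd')
j=13 s[j]='c': k: 1→0; π[13]=0 (border '')
j=14 s[j]='a': π[14]=0 (border '')
j=15 s[j]='d': π[15]=1 (border 'd')
j=16 s[j]='a': π[16]=2 (border 'da')
j=17 s[j]='b': π[17]=3 (border 'dab')
j=18 s[j]='d': π[18]=4 (border 'dabd')
j=19 s[j]='d': k: 4→1→0; π[19]=1 (border 'd')
j=20 s[j]='c': k: 1→0; π[20]=0 (border '')
j=21 s[j]='d': π[21]=1 (border 'd')
j=22 s[j]='b': k: 1→0; π[22]=0 (border '')
j=23 s[j]='d': π[23]=1 (border 'd')
j=24 s[j]='d': k: 1→0; π[24]=1 (border 'd')
j=25 s[j]='b': k: 1→0; π[25]=0 (border '')
j=26 s[j]='c': π[26]=0 (border '')
j=27 s[j]='d': π[27]=1 (border 'd')
j=28 s[j]='a': π[28]=2 (border 'da')
j=29 s[j]='b': π[29]=3 (border 'dab')
j=30 s[j]='d': π[30]=4 (border 'dabd')
j=31 s[j]='b': k: 4→1→0; π[31]=0 (border '')
j=32 s[j]='d': π[32]=1 (border 'd')
j=33 s[j]='b': k: 1→0; π[33]=0 (border '')
j=34 s[j]='b': π[34]=0 (border '')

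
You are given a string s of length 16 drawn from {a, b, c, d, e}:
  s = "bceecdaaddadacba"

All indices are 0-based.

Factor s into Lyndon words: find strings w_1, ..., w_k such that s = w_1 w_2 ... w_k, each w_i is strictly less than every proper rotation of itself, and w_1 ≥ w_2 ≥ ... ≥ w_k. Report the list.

["bceecd", "aaddadacb", "a"]

emit factor 1: 'bceecd' (i=0, period=6)
emit factor 2: 'aaddadacb' (i=6, period=9)
emit factor 3: 'a' (i=15, period=1)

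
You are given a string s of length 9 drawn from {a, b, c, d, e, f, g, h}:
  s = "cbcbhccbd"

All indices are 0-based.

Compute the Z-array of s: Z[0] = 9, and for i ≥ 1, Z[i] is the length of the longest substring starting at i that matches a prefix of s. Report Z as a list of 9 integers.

[9, 0, 2, 0, 0, 1, 2, 0, 0]

Z[0]=9
i=1: outside box; Z[1]=0
i=2: outside box; Z[2]=2 scan→box=[2,4)
i=3: min(r-i=1, Z[1]=0)=0; Z[3]=0
i=4: outside box; Z[4]=0
i=5: outside box; Z[5]=1 scan→box=[5,6)
i=6: outside box; Z[6]=2 scan→box=[6,8)
i=7: min(r-i=1, Z[1]=0)=0; Z[7]=0
i=8: outside box; Z[8]=0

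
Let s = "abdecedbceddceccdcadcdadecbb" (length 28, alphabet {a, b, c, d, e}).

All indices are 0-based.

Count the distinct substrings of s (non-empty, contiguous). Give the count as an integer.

371

rank→(start, suffix):
  0 → (0, 'abdecedbceddceccdcadcdadecbb')
  1 → (18, 'adcdadecbb')
  2 → (22, 'adecbb')
  3 → (27, 'b')
  4 → (26, 'bb')
  5 → (7, 'bceddceccdcadcdadecbb')
  6 → (1, 'bdecedbceddceccdcadcdadecbb')
  7 → (17, 'cadcdadecbb')
  8 → (25, 'cbb')
  9 → (14, 'ccdcadcdadecbb')
  10 → (20, 'cdadecbb')
  11 → (15, 'cdcadcdadecbb')
  12 → (12, 'ceccdcadcdadecbb')
  13 → (4, 'cedbceddceccdcadcdadecbb')
  14 → (8, 'ceddceccdcadcdadecbb')
  15 → (21, 'dadecbb')
  16 → (6, 'dbceddceccdcadcdadecbb')
  17 → (16, 'dcadcdadecbb')
  18 → (19, 'dcdadecbb')
  19 → (11, 'dceccdcadcdadecbb')
  20 → (10, 'ddceccdcadcdadecbb')
  21 → (23, 'decbb')
  22 → (2, 'decedbceddceccdcadcdadecbb')
  23 → (24, 'ecbb')
  24 → (13, 'eccdcadcdadecbb')
  25 → (3, 'ecedbceddceccdcadcdadecbb')
  26 → (5, 'edbceddceccdcadcdadecbb')
  27 → (9, 'eddceccdcadcdadecbb')

SA = [0, 18, 22, 27, 26, 7, 1, 17, 25, 14, 20, 15, 12, 4, 8, 21, 6, 16, 19, 11, 10, 23, 2, 24, 13, 3, 5, 9]
rank  pair      lcp
   1  s[0:],s[18:]  1  'a'
   2  s[18:],s[22:]  2  'ad'
   3  s[22:],s[27:]  0  ''
   4  s[27:],s[26:]  1  'b'
   5  s[26:],s[7:]  1  'b'
   6  s[7:],s[1:]  1  'b'
   7  s[1:],s[17:]  0  ''
   8  s[17:],s[25:]  1  'c'
   9  s[25:],s[14:]  1  'c'
  10  s[14:],s[20:]  1  'c'
  11  s[20:],s[15:]  2  'cd'
  12  s[15:],s[12:]  1  'c'
  13  s[12:],s[4:]  2  'ce'
  14  s[4:],s[8:]  3  'ced'
  15  s[8:],s[21:]  0  ''
  16  s[21:],s[6:]  1  'd'
  17  s[6:],s[16:]  1  'd'
  18  s[16:],s[19:]  2  'dc'
  19  s[19:],s[11:]  2  'dc'
  20  s[11:],s[10:]  1  'd'
  21  s[10:],s[23:]  1  'd'
  22  s[23:],s[2:]  3  'dec'
  23  s[2:],s[24:]  0  ''
  24  s[24:],s[13:]  2  'ec'
  25  s[13:],s[3:]  2  'ec'
  26  s[3:],s[5:]  1  'e'
  27  s[5:],s[9:]  2  'ed'

n(n+1)/2 = 28·29/2 = 406
Σ LCP = 0 + 1 + 2 + 0 + 1 + 1 + 1 + 0 + 1 + 1 + 1 + 2 + 1 + 2 + 3 + 0 + 1 + 1 + 2 + 2 + 1 + 1 + 3 + 0 + 2 + 2 + 1 + 2 = 35
distinct = 406 − 35 = 371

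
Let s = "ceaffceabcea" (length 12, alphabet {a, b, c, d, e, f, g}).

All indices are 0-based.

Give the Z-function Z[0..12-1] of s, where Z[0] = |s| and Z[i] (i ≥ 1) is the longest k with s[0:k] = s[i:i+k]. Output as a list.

Z[0]=12
i=1: outside box; Z[1]=0
i=2: outside box; Z[2]=0
i=3: outside box; Z[3]=0
i=4: outside box; Z[4]=0
i=5: outside box; Z[5]=3 extend→box=[5,8)
i=6: min(r-i=2, Z[1]=0)=0; Z[6]=0
i=7: min(r-i=1, Z[2]=0)=0; Z[7]=0
i=8: outside box; Z[8]=0
i=9: outside box; Z[9]=3 extend→box=[9,12)
i=10: min(r-i=2, Z[1]=0)=0; Z[10]=0
i=11: min(r-i=1, Z[2]=0)=0; Z[11]=0

[12, 0, 0, 0, 0, 3, 0, 0, 0, 3, 0, 0]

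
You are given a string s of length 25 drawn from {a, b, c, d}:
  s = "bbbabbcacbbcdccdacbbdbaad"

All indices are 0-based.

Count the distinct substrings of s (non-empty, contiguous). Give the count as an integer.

sorted suffixes:
  #0 SA[0]=22  'aad'
  #1 SA[1]=3  'abbcacbbcdccdacbbdbaad'
  #2 SA[2]=7  'acbbcdccdacbbdbaad'
  #3 SA[3]=16  'acbbdbaad'
  #4 SA[4]=23  'ad'
  #5 SA[5]=21  'baad'
  #6 SA[6]=2  'babbcacbbcdccdacbbdbaad'
  #7 SA[7]=1  'bbabbcacbbcdccdacbbdbaad'
  #8 SA[8]=0  'bbbabbcacbbcdccdacbbdbaad'
  #9 SA[9]=4  'bbcacbbcdccdacbbdbaad'
  #10 SA[10]=9  'bbcdccdacbbdbaad'
  #11 SA[11]=18  'bbdbaad'
  #12 SA[12]=5  'bcacbbcdccdacbbdbaad'
  #13 SA[13]=10  'bcdccdacbbdbaad'
  #14 SA[14]=19  'bdbaad'
  #15 SA[15]=6  'cacbbcdccdacbbdbaad'
  #16 SA[16]=8  'cbbcdccdacbbdbaad'
  #17 SA[17]=17  'cbbdbaad'
  #18 SA[18]=13  'ccdacbbdbaad'
  #19 SA[19]=14  'cdacbbdbaad'
  #20 SA[20]=11  'cdccdacbbdbaad'
  #21 SA[21]=24  'd'
  #22 SA[22]=15  'dacbbdbaad'
  #23 SA[23]=20  'dbaad'
  #24 SA[24]=12  'dccdacbbdbaad'

SA = [22, 3, 7, 16, 23, 21, 2, 1, 0, 4, 9, 18, 5, 10, 19, 6, 8, 17, 13, 14, 11, 24, 15, 20, 12]
[i] adj suffixes → lcp
  [1] 22/3 → 1 ('a')
  [2] 3/7 → 1 ('a')
  [3] 7/16 → 4 ('acbb')
  [4] 16/23 → 1 ('a')
  [5] 23/21 → 0 ('')
  [6] 21/2 → 2 ('ba')
  [7] 2/1 → 1 ('b')
  [8] 1/0 → 2 ('bb')
  [9] 0/4 → 2 ('bb')
  [10] 4/9 → 3 ('bbc')
  [11] 9/18 → 2 ('bb')
  [12] 18/5 → 1 ('b')
  [13] 5/10 → 2 ('bc')
  [14] 10/19 → 1 ('b')
  [15] 19/6 → 0 ('')
  [16] 6/8 → 1 ('c')
  [17] 8/17 → 3 ('cbb')
  [18] 17/13 → 1 ('c')
  [19] 13/14 → 1 ('c')
  [20] 14/11 → 2 ('cd')
  [21] 11/24 → 0 ('')
  [22] 24/15 → 1 ('d')
  [23] 15/20 → 1 ('d')
  [24] 20/12 → 1 ('d')

n(n+1)/2 = 25·26/2 = 325
Σ LCP = 0 + 1 + 1 + 4 + 1 + 0 + 2 + 1 + 2 + 2 + 3 + 2 + 1 + 2 + 1 + 0 + 1 + 3 + 1 + 1 + 2 + 0 + 1 + 1 + 1 = 34
distinct = 325 − 34 = 291

291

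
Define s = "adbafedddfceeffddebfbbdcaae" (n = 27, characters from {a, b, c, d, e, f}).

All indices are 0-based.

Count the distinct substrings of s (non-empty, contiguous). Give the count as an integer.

rank | idx | suffix
   0 |  24 | aae
   1 |   0 | adbafedddfceeffddebfbbdcaae
   2 |  25 | ae
   3 |   3 | afedddfceeffddebfbbdcaae
   4 |   2 | bafedddfceeffddebfbbdcaae
   5 |  20 | bbdcaae
   6 |  21 | bdcaae
   7 |  18 | bfbbdcaae
   8 |  23 | caae
   9 |  10 | ceeffddebfbbdcaae
  10 |   1 | dbafedddfceeffddebfbbdcaae
  11 |  22 | dcaae
  12 |   6 | dddfceeffddebfbbdcaae
  13 |  15 | ddebfbbdcaae
  14 |   7 | ddfceeffddebfbbdcaae
  15 |  16 | debfbbdcaae
  16 |   8 | dfceeffddebfbbdcaae
  17 |  26 | e
  18 |  17 | ebfbbdcaae
  19 |   5 | edddfceeffddebfbbdcaae
  20 |  11 | eeffddebfbbdcaae
  21 |  12 | effddebfbbdcaae
  22 |  19 | fbbdcaae
  23 |   9 | fceeffddebfbbdcaae
  24 |  14 | fddebfbbdcaae
  25 |   4 | fedddfceeffddebfbbdcaae
  26 |  13 | ffddebfbbdcaae

SA = [24, 0, 25, 3, 2, 20, 21, 18, 23, 10, 1, 22, 6, 15, 7, 16, 8, 26, 17, 5, 11, 12, 19, 9, 14, 4, 13]
i: (SA[i-1],SA[i]) lcp shared
  1: (24,0) 1 'a'
  2: (0,25) 1 'a'
  3: (25,3) 1 'a'
  4: (3,2) 0 ''
  5: (2,20) 1 'b'
  6: (20,21) 1 'b'
  7: (21,18) 1 'b'
  8: (18,23) 0 ''
  9: (23,10) 1 'c'
  10: (10,1) 0 ''
  11: (1,22) 1 'd'
  12: (22,6) 1 'd'
  13: (6,15) 2 'dd'
  14: (15,7) 2 'dd'
  15: (7,16) 1 'd'
  16: (16,8) 1 'd'
  17: (8,26) 0 ''
  18: (26,17) 1 'e'
  19: (17,5) 1 'e'
  20: (5,11) 1 'e'
  21: (11,12) 1 'e'
  22: (12,19) 0 ''
  23: (19,9) 1 'f'
  24: (9,14) 1 'f'
  25: (14,4) 1 'f'
  26: (4,13) 1 'f'

n(n+1)/2 = 27·28/2 = 378
Σ LCP = 0 + 1 + 1 + 1 + 0 + 1 + 1 + 1 + 0 + 1 + 0 + 1 + 1 + 2 + 2 + 1 + 1 + 0 + 1 + 1 + 1 + 1 + 0 + 1 + 1 + 1 + 1 = 23
distinct = 378 − 23 = 355

355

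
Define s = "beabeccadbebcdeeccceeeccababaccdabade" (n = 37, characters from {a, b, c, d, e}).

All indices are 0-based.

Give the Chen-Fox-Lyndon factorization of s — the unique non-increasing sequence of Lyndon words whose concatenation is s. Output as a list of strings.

["be", "abeccadbebcdeeccceeecc", "ababaccdabade"]

emit factor 1: 'be' (i=0, period=2)
emit factor 2: 'abeccadbebcdeeccceeecc' (i=2, period=22)
emit factor 3: 'ababaccdabade' (i=24, period=13)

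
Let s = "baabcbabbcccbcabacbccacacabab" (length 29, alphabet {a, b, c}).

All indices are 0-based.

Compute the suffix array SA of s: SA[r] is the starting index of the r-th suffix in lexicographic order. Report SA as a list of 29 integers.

rank | idx | suffix
   0 |   1 | aabcbabbcccbcabacbccacacabab
   1 |  27 | ab
   2 |  25 | abab
   3 |  14 | abacbccacacabab
   4 |   6 | abbcccbcabacbccacacabab
   5 |   2 | abcbabbcccbcabacbccacacabab
   6 |  23 | acabab
   7 |  21 | acacabab
   8 |  16 | acbccacacabab
   9 |  28 | b
  10 |   0 | baabcbabbcccbcabacbccacacabab
  11 |  26 | bab
  12 |   5 | babbcccbcabacbccacacabab
  13 |  15 | bacbccacacabab
  14 |   7 | bbcccbcabacbccacacabab
  15 |  12 | bcabacbccacacabab
  16 |   3 | bcbabbcccbcabacbccacacabab
  17 |  18 | bccacacabab
  18 |   8 | bcccbcabacbccacacabab
  19 |  24 | cabab
  20 |  13 | cabacbccacacabab
  21 |  22 | cacabab
  22 |  20 | cacacabab
  23 |   4 | cbabbcccbcabacbccacacabab
  24 |  11 | cbcabacbccacacabab
  25 |  17 | cbccacacabab
  26 |  19 | ccacacabab
  27 |  10 | ccbcabacbccacacabab
  28 |   9 | cccbcabacbccacacabab

[1, 27, 25, 14, 6, 2, 23, 21, 16, 28, 0, 26, 5, 15, 7, 12, 3, 18, 8, 24, 13, 22, 20, 4, 11, 17, 19, 10, 9]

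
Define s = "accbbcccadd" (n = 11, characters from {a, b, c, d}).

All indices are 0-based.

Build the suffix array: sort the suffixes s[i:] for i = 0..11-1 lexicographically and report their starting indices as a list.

[0, 8, 3, 4, 7, 2, 6, 1, 5, 10, 9]

sorted suffixes:
  #0 SA[0]=0  'accbbcccadd'
  #1 SA[1]=8  'add'
  #2 SA[2]=3  'bbcccadd'
  #3 SA[3]=4  'bcccadd'
  #4 SA[4]=7  'cadd'
  #5 SA[5]=2  'cbbcccadd'
  #6 SA[6]=6  'ccadd'
  #7 SA[7]=1  'ccbbcccadd'
  #8 SA[8]=5  'cccadd'
  #9 SA[9]=10  'd'
  #10 SA[10]=9  'dd'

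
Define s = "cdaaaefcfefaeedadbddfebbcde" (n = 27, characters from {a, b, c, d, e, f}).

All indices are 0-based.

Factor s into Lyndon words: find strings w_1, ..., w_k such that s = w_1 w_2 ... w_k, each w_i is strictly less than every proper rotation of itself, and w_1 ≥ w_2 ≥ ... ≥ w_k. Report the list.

emit factor 1: 'cd' (i=0, period=2)
emit factor 2: 'aaaefcfefaeedadbddfebbcde' (i=2, period=25)

["cd", "aaaefcfefaeedadbddfebbcde"]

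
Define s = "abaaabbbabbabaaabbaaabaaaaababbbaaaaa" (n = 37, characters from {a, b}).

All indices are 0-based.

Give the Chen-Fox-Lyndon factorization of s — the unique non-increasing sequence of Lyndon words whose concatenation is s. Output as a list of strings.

["ab", "aaabbbabbab", "aaabb", "aaab", "aaaaababbb", "a", "a", "a", "a", "a"]

emit factor 1: 'ab' (i=0, period=2)
emit factor 2: 'aaabbbabbab' (i=2, period=11)
emit factor 3: 'aaabb' (i=13, period=5)
emit factor 4: 'aaab' (i=18, period=4)
emit factor 5: 'aaaaababbb' (i=22, period=10)
emit factor 6: 'a' (i=32, period=1)
emit factor 7: 'a' (i=33, period=1)
emit factor 8: 'a' (i=34, period=1)
emit factor 9: 'a' (i=35, period=1)
emit factor 10: 'a' (i=36, period=1)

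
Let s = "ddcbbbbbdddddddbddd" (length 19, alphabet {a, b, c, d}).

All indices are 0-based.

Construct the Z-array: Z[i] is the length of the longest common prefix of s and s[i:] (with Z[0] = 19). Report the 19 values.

Z[0]=19
i=1: fresh scan; Z[1]=1 extend→box=[1,2)
i=2: fresh scan; Z[2]=0
i=3: fresh scan; Z[3]=0
i=4: fresh scan; Z[4]=0
i=5: fresh scan; Z[5]=0
i=6: fresh scan; Z[6]=0
i=7: fresh scan; Z[7]=0
i=8: fresh scan; Z[8]=2 extend→box=[8,10)
i=9: min(r-i=1, Z[1]=1)=1; Z[9]=2 extend→box=[9,11)
i=10: min(r-i=1, Z[1]=1)=1; Z[10]=2 extend→box=[10,12)
i=11: min(r-i=1, Z[1]=1)=1; Z[11]=2 extend→box=[11,13)
i=12: min(r-i=1, Z[1]=1)=1; Z[12]=2 extend→box=[12,14)
i=13: min(r-i=1, Z[1]=1)=1; Z[13]=2 extend→box=[13,15)
i=14: min(r-i=1, Z[1]=1)=1; Z[14]=1
i=15: fresh scan; Z[15]=0
i=16: fresh scan; Z[16]=2 extend→box=[16,18)
i=17: min(r-i=1, Z[1]=1)=1; Z[17]=2 extend→box=[17,19)
i=18: min(r-i=1, Z[1]=1)=1; Z[18]=1

[19, 1, 0, 0, 0, 0, 0, 0, 2, 2, 2, 2, 2, 2, 1, 0, 2, 2, 1]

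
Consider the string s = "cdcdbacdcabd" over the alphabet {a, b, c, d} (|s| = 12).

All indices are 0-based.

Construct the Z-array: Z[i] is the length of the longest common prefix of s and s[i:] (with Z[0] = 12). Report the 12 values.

[12, 0, 2, 0, 0, 0, 3, 0, 1, 0, 0, 0]

Z[0]=12
i=1: i≥r, start 0; Z[1]=0
i=2: i≥r, start 0; Z[2]=2 extend→box=[2,4)
i=3: min(r-i=1, Z[1]=0)=0; Z[3]=0
i=4: i≥r, start 0; Z[4]=0
i=5: i≥r, start 0; Z[5]=0
i=6: i≥r, start 0; Z[6]=3 extend→box=[6,9)
i=7: min(r-i=2, Z[1]=0)=0; Z[7]=0
i=8: min(r-i=1, Z[2]=2)=1; Z[8]=1
i=9: i≥r, start 0; Z[9]=0
i=10: i≥r, start 0; Z[10]=0
i=11: i≥r, start 0; Z[11]=0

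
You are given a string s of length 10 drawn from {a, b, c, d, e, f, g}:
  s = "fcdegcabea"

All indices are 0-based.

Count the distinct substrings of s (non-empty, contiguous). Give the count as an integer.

52

rank→(start, suffix):
  0 → (9, 'a')
  1 → (6, 'abea')
  2 → (7, 'bea')
  3 → (5, 'cabea')
  4 → (1, 'cdegcabea')
  5 → (2, 'degcabea')
  6 → (8, 'ea')
  7 → (3, 'egcabea')
  8 → (0, 'fcdegcabea')
  9 → (4, 'gcabea')

SA = [9, 6, 7, 5, 1, 2, 8, 3, 0, 4]
i: (SA[i-1],SA[i]) lcp shared
  1: (9,6) 1 'a'
  2: (6,7) 0 ''
  3: (7,5) 0 ''
  4: (5,1) 1 'c'
  5: (1,2) 0 ''
  6: (2,8) 0 ''
  7: (8,3) 1 'e'
  8: (3,0) 0 ''
  9: (0,4) 0 ''

n(n+1)/2 = 10·11/2 = 55
Σ LCP = 0 + 1 + 0 + 0 + 1 + 0 + 0 + 1 + 0 + 0 = 3
distinct = 55 − 3 = 52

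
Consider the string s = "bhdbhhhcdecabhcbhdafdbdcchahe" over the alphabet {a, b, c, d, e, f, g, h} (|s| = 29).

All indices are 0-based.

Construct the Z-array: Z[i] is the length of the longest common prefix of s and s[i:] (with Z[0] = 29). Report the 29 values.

Z[0]=29
i=1: i≥r, start 0; Z[1]=0
i=2: i≥r, start 0; Z[2]=0
i=3: i≥r, start 0; Z[3]=2 extend→box=[3,5)
i=4: min(r-i=1, Z[1]=0)=0; Z[4]=0
i=5: i≥r, start 0; Z[5]=0
i=6: i≥r, start 0; Z[6]=0
i=7: i≥r, start 0; Z[7]=0
i=8: i≥r, start 0; Z[8]=0
i=9: i≥r, start 0; Z[9]=0
i=10: i≥r, start 0; Z[10]=0
i=11: i≥r, start 0; Z[11]=0
i=12: i≥r, start 0; Z[12]=2 extend→box=[12,14)
i=13: min(r-i=1, Z[1]=0)=0; Z[13]=0
i=14: i≥r, start 0; Z[14]=0
i=15: i≥r, start 0; Z[15]=3 extend→box=[15,18)
i=16: min(r-i=2, Z[1]=0)=0; Z[16]=0
i=17: min(r-i=1, Z[2]=0)=0; Z[17]=0
i=18: i≥r, start 0; Z[18]=0
i=19: i≥r, start 0; Z[19]=0
i=20: i≥r, start 0; Z[20]=0
i=21: i≥r, start 0; Z[21]=1 extend→box=[21,22)
i=22: i≥r, start 0; Z[22]=0
i=23: i≥r, start 0; Z[23]=0
i=24: i≥r, start 0; Z[24]=0
i=25: i≥r, start 0; Z[25]=0
i=26: i≥r, start 0; Z[26]=0
i=27: i≥r, start 0; Z[27]=0
i=28: i≥r, start 0; Z[28]=0

[29, 0, 0, 2, 0, 0, 0, 0, 0, 0, 0, 0, 2, 0, 0, 3, 0, 0, 0, 0, 0, 1, 0, 0, 0, 0, 0, 0, 0]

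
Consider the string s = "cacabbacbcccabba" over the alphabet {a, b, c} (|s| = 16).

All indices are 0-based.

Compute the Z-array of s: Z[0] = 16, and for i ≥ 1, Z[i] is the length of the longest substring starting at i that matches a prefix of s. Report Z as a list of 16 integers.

Z[0]=16
i=1: outside box; Z[1]=0
i=2: outside box; Z[2]=2 grow→box=[2,4)
i=3: min(r-i=1, Z[1]=0)=0; Z[3]=0
i=4: outside box; Z[4]=0
i=5: outside box; Z[5]=0
i=6: outside box; Z[6]=0
i=7: outside box; Z[7]=1 grow→box=[7,8)
i=8: outside box; Z[8]=0
i=9: outside box; Z[9]=1 grow→box=[9,10)
i=10: outside box; Z[10]=1 grow→box=[10,11)
i=11: outside box; Z[11]=2 grow→box=[11,13)
i=12: min(r-i=1, Z[1]=0)=0; Z[12]=0
i=13: outside box; Z[13]=0
i=14: outside box; Z[14]=0
i=15: outside box; Z[15]=0

[16, 0, 2, 0, 0, 0, 0, 1, 0, 1, 1, 2, 0, 0, 0, 0]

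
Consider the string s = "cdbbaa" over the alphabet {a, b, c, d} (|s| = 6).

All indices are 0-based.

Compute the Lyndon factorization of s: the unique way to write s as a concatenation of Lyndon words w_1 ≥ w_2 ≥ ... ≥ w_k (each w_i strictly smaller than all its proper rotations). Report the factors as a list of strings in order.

["cd", "b", "b", "a", "a"]

emit factor 1: 'cd' (i=0, period=2)
emit factor 2: 'b' (i=2, period=1)
emit factor 3: 'b' (i=3, period=1)
emit factor 4: 'a' (i=4, period=1)
emit factor 5: 'a' (i=5, period=1)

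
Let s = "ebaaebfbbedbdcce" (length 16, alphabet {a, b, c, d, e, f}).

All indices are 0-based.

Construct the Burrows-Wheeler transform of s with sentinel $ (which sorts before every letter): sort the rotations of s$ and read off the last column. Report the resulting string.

rank  rotation           last
    0  $ebaaebfbbedbdcce  e
    1  aaebfbbedbdcce$eb  b
    2  aebfbbedbdcce$eba  a
    3  baaebfbbedbdcce$e  e
    4  bbedbdcce$ebaaebf  f
    5  bdcce$ebaaebfbbed  d
    6  bedbdcce$ebaaebfb  b
    7  bfbbedbdcce$ebaae  e
    8  cce$ebaaebfbbedbd  d
    9  ce$ebaaebfbbedbdc  c
   10  dbdcce$ebaaebfbbe  e
   11  dcce$ebaaebfbbedb  b
   12  e$ebaaebfbbedbdcc  c
   13  ebaaebfbbedbdcce$  $
   14  ebfbbedbdcce$ebaa  a
   15  edbdcce$ebaaebfbb  b
   16  fbbedbdcce$ebaaeb  b

ebaefdbedcebc$abb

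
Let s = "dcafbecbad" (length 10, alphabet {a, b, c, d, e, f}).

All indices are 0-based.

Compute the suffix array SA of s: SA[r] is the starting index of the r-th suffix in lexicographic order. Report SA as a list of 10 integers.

[8, 2, 7, 4, 1, 6, 9, 0, 5, 3]

rank | idx | suffix
   0 |   8 | ad
   1 |   2 | afbecbad
   2 |   7 | bad
   3 |   4 | becbad
   4 |   1 | cafbecbad
   5 |   6 | cbad
   6 |   9 | d
   7 |   0 | dcafbecbad
   8 |   5 | ecbad
   9 |   3 | fbecbad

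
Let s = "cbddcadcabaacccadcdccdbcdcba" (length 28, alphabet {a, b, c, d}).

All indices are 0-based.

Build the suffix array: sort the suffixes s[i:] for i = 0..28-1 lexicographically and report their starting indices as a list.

[27, 10, 8, 11, 5, 15, 26, 9, 22, 1, 7, 4, 14, 25, 0, 13, 12, 19, 20, 23, 17, 21, 6, 3, 24, 18, 16, 2]

rank | idx | suffix
   0 |  27 | a
   1 |  10 | aacccadcdccdbcdcba
   2 |   8 | abaacccadcdccdbcdcba
   3 |  11 | acccadcdccdbcdcba
   4 |   5 | adcabaacccadcdccdbcdcba
   5 |  15 | adcdccdbcdcba
   6 |  26 | ba
   7 |   9 | baacccadcdccdbcdcba
   8 |  22 | bcdcba
   9 |   1 | bddcadcabaacccadcdccdbcdcba
  10 |   7 | cabaacccadcdccdbcdcba
  11 |   4 | cadcabaacccadcdccdbcdcba
  12 |  14 | cadcdccdbcdcba
  13 |  25 | cba
  14 |   0 | cbddcadcabaacccadcdccdbcdcba
  15 |  13 | ccadcdccdbcdcba
  16 |  12 | cccadcdccdbcdcba
  17 |  19 | ccdbcdcba
  18 |  20 | cdbcdcba
  19 |  23 | cdcba
  20 |  17 | cdccdbcdcba
  21 |  21 | dbcdcba
  22 |   6 | dcabaacccadcdccdbcdcba
  23 |   3 | dcadcabaacccadcdccdbcdcba
  24 |  24 | dcba
  25 |  18 | dccdbcdcba
  26 |  16 | dcdccdbcdcba
  27 |   2 | ddcadcabaacccadcdccdbcdcba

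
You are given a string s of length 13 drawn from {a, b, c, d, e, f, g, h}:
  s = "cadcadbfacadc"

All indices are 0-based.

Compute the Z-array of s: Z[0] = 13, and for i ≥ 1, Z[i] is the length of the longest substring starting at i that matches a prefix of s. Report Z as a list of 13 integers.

[13, 0, 0, 3, 0, 0, 0, 0, 0, 4, 0, 0, 1]

Z[0]=13
i=1: outside box; Z[1]=0
i=2: outside box; Z[2]=0
i=3: outside box; Z[3]=3 scan→box=[3,6)
i=4: min(r-i=2, Z[1]=0)=0; Z[4]=0
i=5: min(r-i=1, Z[2]=0)=0; Z[5]=0
i=6: outside box; Z[6]=0
i=7: outside box; Z[7]=0
i=8: outside box; Z[8]=0
i=9: outside box; Z[9]=4 scan→box=[9,13)
i=10: min(r-i=3, Z[1]=0)=0; Z[10]=0
i=11: min(r-i=2, Z[2]=0)=0; Z[11]=0
i=12: min(r-i=1, Z[3]=3)=1; Z[12]=1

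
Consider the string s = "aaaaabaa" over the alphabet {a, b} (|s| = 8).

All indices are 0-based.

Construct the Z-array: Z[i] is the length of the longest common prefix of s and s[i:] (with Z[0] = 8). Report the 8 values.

[8, 4, 3, 2, 1, 0, 2, 1]

Z[0]=8
i=1: outside box; Z[1]=4 extend→box=[1,5)
i=2: min(r-i=3, Z[1]=4)=3; Z[2]=3
i=3: min(r-i=2, Z[2]=3)=2; Z[3]=2
i=4: min(r-i=1, Z[3]=2)=1; Z[4]=1
i=5: outside box; Z[5]=0
i=6: outside box; Z[6]=2 extend→box=[6,8)
i=7: min(r-i=1, Z[1]=4)=1; Z[7]=1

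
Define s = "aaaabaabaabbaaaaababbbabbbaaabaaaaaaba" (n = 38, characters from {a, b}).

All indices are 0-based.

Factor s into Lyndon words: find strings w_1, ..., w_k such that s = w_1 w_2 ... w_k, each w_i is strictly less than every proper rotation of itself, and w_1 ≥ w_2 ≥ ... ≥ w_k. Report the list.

["aaaabaabaabb", "aaaaababbbabbbaaab", "aaaaaab", "a"]

emit factor 1: 'aaaabaabaabb' (i=0, period=12)
emit factor 2: 'aaaaababbbabbbaaab' (i=12, period=18)
emit factor 3: 'aaaaaab' (i=30, period=7)
emit factor 4: 'a' (i=37, period=1)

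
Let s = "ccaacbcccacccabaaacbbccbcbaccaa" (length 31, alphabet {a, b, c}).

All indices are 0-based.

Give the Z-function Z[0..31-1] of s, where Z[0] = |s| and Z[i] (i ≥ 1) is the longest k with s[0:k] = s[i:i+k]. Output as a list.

[31, 1, 0, 0, 1, 0, 2, 3, 1, 0, 2, 3, 1, 0, 0, 0, 0, 0, 1, 0, 0, 2, 1, 0, 1, 0, 0, 4, 1, 0, 0]

Z[0]=31
i=1: fresh scan; Z[1]=1 grow→box=[1,2)
i=2: fresh scan; Z[2]=0
i=3: fresh scan; Z[3]=0
i=4: fresh scan; Z[4]=1 grow→box=[4,5)
i=5: fresh scan; Z[5]=0
i=6: fresh scan; Z[6]=2 grow→box=[6,8)
i=7: min(r-i=1, Z[1]=1)=1; Z[7]=3 grow→box=[7,10)
i=8: min(r-i=2, Z[1]=1)=1; Z[8]=1
i=9: min(r-i=1, Z[2]=0)=0; Z[9]=0
i=10: fresh scan; Z[10]=2 grow→box=[10,12)
i=11: min(r-i=1, Z[1]=1)=1; Z[11]=3 grow→box=[11,14)
i=12: min(r-i=2, Z[1]=1)=1; Z[12]=1
i=13: min(r-i=1, Z[2]=0)=0; Z[13]=0
i=14: fresh scan; Z[14]=0
i=15: fresh scan; Z[15]=0
i=16: fresh scan; Z[16]=0
i=17: fresh scan; Z[17]=0
i=18: fresh scan; Z[18]=1 grow→box=[18,19)
i=19: fresh scan; Z[19]=0
i=20: fresh scan; Z[20]=0
i=21: fresh scan; Z[21]=2 grow→box=[21,23)
i=22: min(r-i=1, Z[1]=1)=1; Z[22]=1
i=23: fresh scan; Z[23]=0
i=24: fresh scan; Z[24]=1 grow→box=[24,25)
i=25: fresh scan; Z[25]=0
i=26: fresh scan; Z[26]=0
i=27: fresh scan; Z[27]=4 grow→box=[27,31)
i=28: min(r-i=3, Z[1]=1)=1; Z[28]=1
i=29: min(r-i=2, Z[2]=0)=0; Z[29]=0
i=30: min(r-i=1, Z[3]=0)=0; Z[30]=0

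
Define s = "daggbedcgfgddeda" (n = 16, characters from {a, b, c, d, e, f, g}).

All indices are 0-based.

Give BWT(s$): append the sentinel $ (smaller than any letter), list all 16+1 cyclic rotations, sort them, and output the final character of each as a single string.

rank  rotation           last
    0  $daggbedcgfgddeda  a
    1  a$daggbedcgfgdded  d
    2  aggbedcgfgddeda$d  d
    3  bedcgfgddeda$dagg  g
    4  cgfgddeda$daggbed  d
    5  da$daggbedcgfgdde  e
    6  daggbedcgfgddeda$  $
    7  dcgfgddeda$daggbe  e
    8  ddeda$daggbedcgfg  g
    9  deda$daggbedcgfgd  d
   10  eda$daggbedcgfgdd  d
   11  edcgfgddeda$daggb  b
   12  fgddeda$daggbedcg  g
   13  gbedcgfgddeda$dag  g
   14  gddeda$daggbedcgf  f
   15  gfgddeda$daggbedc  c
   16  ggbedcgfgddeda$da  a

addgde$egddbggfca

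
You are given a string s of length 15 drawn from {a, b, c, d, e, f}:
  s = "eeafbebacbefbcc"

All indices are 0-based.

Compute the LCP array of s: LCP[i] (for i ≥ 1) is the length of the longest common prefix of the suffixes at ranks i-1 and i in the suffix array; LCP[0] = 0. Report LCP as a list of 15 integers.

rank | idx | suffix
   0 |   7 | acbefbcc
   1 |   2 | afbebacbefbcc
   2 |   6 | bacbefbcc
   3 |  12 | bcc
   4 |   4 | bebacbefbcc
   5 |   9 | befbcc
   6 |  14 | c
   7 |   8 | cbefbcc
   8 |  13 | cc
   9 |   1 | eafbebacbefbcc
  10 |   5 | ebacbefbcc
  11 |   0 | eeafbebacbefbcc
  12 |  10 | efbcc
  13 |  11 | fbcc
  14 |   3 | fbebacbefbcc

SA = [7, 2, 6, 12, 4, 9, 14, 8, 13, 1, 5, 0, 10, 11, 3]
rank  pair      lcp
   1  s[7:],s[2:]  1  'a'
   2  s[2:],s[6:]  0  ''
   3  s[6:],s[12:]  1  'b'
   4  s[12:],s[4:]  1  'b'
   5  s[4:],s[9:]  2  'be'
   6  s[9:],s[14:]  0  ''
   7  s[14:],s[8:]  1  'c'
   8  s[8:],s[13:]  1  'c'
   9  s[13:],s[1:]  0  ''
  10  s[1:],s[5:]  1  'e'
  11  s[5:],s[0:]  1  'e'
  12  s[0:],s[10:]  1  'e'
  13  s[10:],s[11:]  0  ''
  14  s[11:],s[3:]  2  'fb'

[0, 1, 0, 1, 1, 2, 0, 1, 1, 0, 1, 1, 1, 0, 2]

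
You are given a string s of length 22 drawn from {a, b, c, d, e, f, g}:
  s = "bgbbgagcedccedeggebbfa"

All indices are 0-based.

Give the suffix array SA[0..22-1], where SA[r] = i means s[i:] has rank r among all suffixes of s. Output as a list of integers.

rank | idx | suffix
   0 |  21 | a
   1 |   5 | agcedccedeggebbfa
   2 |  18 | bbfa
   3 |   2 | bbgagcedccedeggebbfa
   4 |  19 | bfa
   5 |   3 | bgagcedccedeggebbfa
   6 |   0 | bgbbgagcedccedeggebbfa
   7 |  10 | ccedeggebbfa
   8 |   7 | cedccedeggebbfa
   9 |  11 | cedeggebbfa
  10 |   9 | dccedeggebbfa
  11 |  13 | deggebbfa
  12 |  17 | ebbfa
  13 |   8 | edccedeggebbfa
  14 |  12 | edeggebbfa
  15 |  14 | eggebbfa
  16 |  20 | fa
  17 |   4 | gagcedccedeggebbfa
  18 |   1 | gbbgagcedccedeggebbfa
  19 |   6 | gcedccedeggebbfa
  20 |  16 | gebbfa
  21 |  15 | ggebbfa

[21, 5, 18, 2, 19, 3, 0, 10, 7, 11, 9, 13, 17, 8, 12, 14, 20, 4, 1, 6, 16, 15]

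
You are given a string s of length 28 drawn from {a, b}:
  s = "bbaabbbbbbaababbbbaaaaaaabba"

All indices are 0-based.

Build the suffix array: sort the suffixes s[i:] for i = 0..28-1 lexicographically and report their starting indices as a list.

[27, 18, 19, 20, 21, 22, 10, 23, 2, 11, 24, 13, 3, 26, 17, 9, 1, 12, 25, 16, 8, 0, 15, 7, 14, 6, 5, 4]

sorted suffixes:
  #0 SA[0]=27  'a'
  #1 SA[1]=18  'aaaaaaabba'
  #2 SA[2]=19  'aaaaaabba'
  #3 SA[3]=20  'aaaaabba'
  #4 SA[4]=21  'aaaabba'
  #5 SA[5]=22  'aaabba'
  #6 SA[6]=10  'aababbbbaaaaaaabba'
  #7 SA[7]=23  'aabba'
  #8 SA[8]=2  'aabbbbbbaababbbbaaaaaaabba'
  #9 SA[9]=11  'ababbbbaaaaaaabba'
  #10 SA[10]=24  'abba'
  #11 SA[11]=13  'abbbbaaaaaaabba'
  #12 SA[12]=3  'abbbbbbaababbbbaaaaaaabba'
  #13 SA[13]=26  'ba'
  #14 SA[14]=17  'baaaaaaabba'
  #15 SA[15]=9  'baababbbbaaaaaaabba'
  #16 SA[16]=1  'baabbbbbbaababbbbaaaaaaabba'
  #17 SA[17]=12  'babbbbaaaaaaabba'
  #18 SA[18]=25  'bba'
  #19 SA[19]=16  'bbaaaaaaabba'
  #20 SA[20]=8  'bbaababbbbaaaaaaabba'
  #21 SA[21]=0  'bbaabbbbbbaababbbbaaaaaaabba'
  #22 SA[22]=15  'bbbaaaaaaabba'
  #23 SA[23]=7  'bbbaababbbbaaaaaaabba'
  #24 SA[24]=14  'bbbbaaaaaaabba'
  #25 SA[25]=6  'bbbbaababbbbaaaaaaabba'
  #26 SA[26]=5  'bbbbbaababbbbaaaaaaabba'
  #27 SA[27]=4  'bbbbbbaababbbbaaaaaaabba'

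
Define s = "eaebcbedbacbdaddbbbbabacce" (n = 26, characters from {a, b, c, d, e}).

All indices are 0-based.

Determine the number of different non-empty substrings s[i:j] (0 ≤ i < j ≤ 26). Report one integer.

321

rank | idx | suffix
   0 |  20 | abacce
   1 |   9 | acbdaddbbbbabacce
   2 |  22 | acce
   3 |  13 | addbbbbabacce
   4 |   1 | aebcbedbacbdaddbbbbabacce
   5 |  19 | babacce
   6 |   8 | bacbdaddbbbbabacce
   7 |  21 | bacce
   8 |  18 | bbabacce
   9 |  17 | bbbabacce
  10 |  16 | bbbbabacce
  11 |   3 | bcbedbacbdaddbbbbabacce
  12 |  11 | bdaddbbbbabacce
  13 |   5 | bedbacbdaddbbbbabacce
  14 |  10 | cbdaddbbbbabacce
  15 |   4 | cbedbacbdaddbbbbabacce
  16 |  23 | cce
  17 |  24 | ce
  18 |  12 | daddbbbbabacce
  19 |   7 | dbacbdaddbbbbabacce
  20 |  15 | dbbbbabacce
  21 |  14 | ddbbbbabacce
  22 |  25 | e
  23 |   0 | eaebcbedbacbdaddbbbbabacce
  24 |   2 | ebcbedbacbdaddbbbbabacce
  25 |   6 | edbacbdaddbbbbabacce

SA = [20, 9, 22, 13, 1, 19, 8, 21, 18, 17, 16, 3, 11, 5, 10, 4, 23, 24, 12, 7, 15, 14, 25, 0, 2, 6]
[i] adj suffixes → lcp
  [1] 20/9 → 1 ('a')
  [2] 9/22 → 2 ('ac')
  [3] 22/13 → 1 ('a')
  [4] 13/1 → 1 ('a')
  [5] 1/19 → 0 ('')
  [6] 19/8 → 2 ('ba')
  [7] 8/21 → 3 ('bac')
  [8] 21/18 → 1 ('b')
  [9] 18/17 → 2 ('bb')
  [10] 17/16 → 3 ('bbb')
  [11] 16/3 → 1 ('b')
  [12] 3/11 → 1 ('b')
  [13] 11/5 → 1 ('b')
  [14] 5/10 → 0 ('')
  [15] 10/4 → 2 ('cb')
  [16] 4/23 → 1 ('c')
  [17] 23/24 → 1 ('c')
  [18] 24/12 → 0 ('')
  [19] 12/7 → 1 ('d')
  [20] 7/15 → 2 ('db')
  [21] 15/14 → 1 ('d')
  [22] 14/25 → 0 ('')
  [23] 25/0 → 1 ('e')
  [24] 0/2 → 1 ('e')
  [25] 2/6 → 1 ('e')

n(n+1)/2 = 26·27/2 = 351
Σ LCP = 0 + 1 + 2 + 1 + 1 + 0 + 2 + 3 + 1 + 2 + 3 + 1 + 1 + 1 + 0 + 2 + 1 + 1 + 0 + 1 + 2 + 1 + 0 + 1 + 1 + 1 = 30
distinct = 351 − 30 = 321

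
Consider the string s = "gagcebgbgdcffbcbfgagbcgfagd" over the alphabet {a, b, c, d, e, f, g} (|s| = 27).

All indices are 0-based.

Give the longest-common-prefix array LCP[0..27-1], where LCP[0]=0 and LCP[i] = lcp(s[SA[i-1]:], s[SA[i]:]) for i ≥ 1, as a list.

[0, 2, 2, 0, 2, 1, 1, 2, 0, 1, 1, 1, 0, 1, 0, 0, 1, 1, 1, 0, 3, 1, 2, 1, 1, 2, 1]

sorted suffixes:
  #0 SA[0]=18  'agbcgfagd'
  #1 SA[1]=1  'agcebgbgdcffbcbfgagbcgfagd'
  #2 SA[2]=24  'agd'
  #3 SA[3]=13  'bcbfgagbcgfagd'
  #4 SA[4]=20  'bcgfagd'
  #5 SA[5]=15  'bfgagbcgfagd'
  #6 SA[6]=5  'bgbgdcffbcbfgagbcgfagd'
  #7 SA[7]=7  'bgdcffbcbfgagbcgfagd'
  #8 SA[8]=14  'cbfgagbcgfagd'
  #9 SA[9]=3  'cebgbgdcffbcbfgagbcgfagd'
  #10 SA[10]=10  'cffbcbfgagbcgfagd'
  #11 SA[11]=21  'cgfagd'
  #12 SA[12]=26  'd'
  #13 SA[13]=9  'dcffbcbfgagbcgfagd'
  #14 SA[14]=4  'ebgbgdcffbcbfgagbcgfagd'
  #15 SA[15]=23  'fagd'
  #16 SA[16]=12  'fbcbfgagbcgfagd'
  #17 SA[17]=11  'ffbcbfgagbcgfagd'
  #18 SA[18]=16  'fgagbcgfagd'
  #19 SA[19]=17  'gagbcgfagd'
  #20 SA[20]=0  'gagcebgbgdcffbcbfgagbcgfagd'
  #21 SA[21]=19  'gbcgfagd'
  #22 SA[22]=6  'gbgdcffbcbfgagbcgfagd'
  #23 SA[23]=2  'gcebgbgdcffbcbfgagbcgfagd'
  #24 SA[24]=25  'gd'
  #25 SA[25]=8  'gdcffbcbfgagbcgfagd'
  #26 SA[26]=22  'gfagd'

SA = [18, 1, 24, 13, 20, 15, 5, 7, 14, 3, 10, 21, 26, 9, 4, 23, 12, 11, 16, 17, 0, 19, 6, 2, 25, 8, 22]
rank  pair      lcp
   1  s[18:],s[1:]  2  'ag'
   2  s[1:],s[24:]  2  'ag'
   3  s[24:],s[13:]  0  ''
   4  s[13:],s[20:]  2  'bc'
   5  s[20:],s[15:]  1  'b'
   6  s[15:],s[5:]  1  'b'
   7  s[5:],s[7:]  2  'bg'
   8  s[7:],s[14:]  0  ''
   9  s[14:],s[3:]  1  'c'
  10  s[3:],s[10:]  1  'c'
  11  s[10:],s[21:]  1  'c'
  12  s[21:],s[26:]  0  ''
  13  s[26:],s[9:]  1  'd'
  14  s[9:],s[4:]  0  ''
  15  s[4:],s[23:]  0  ''
  16  s[23:],s[12:]  1  'f'
  17  s[12:],s[11:]  1  'f'
  18  s[11:],s[16:]  1  'f'
  19  s[16:],s[17:]  0  ''
  20  s[17:],s[0:]  3  'gag'
  21  s[0:],s[19:]  1  'g'
  22  s[19:],s[6:]  2  'gb'
  23  s[6:],s[2:]  1  'g'
  24  s[2:],s[25:]  1  'g'
  25  s[25:],s[8:]  2  'gd'
  26  s[8:],s[22:]  1  'g'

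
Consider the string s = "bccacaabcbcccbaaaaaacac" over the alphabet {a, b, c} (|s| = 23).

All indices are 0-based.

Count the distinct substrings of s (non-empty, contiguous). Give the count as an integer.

233

sorted suffixes:
  #0 SA[0]=14  'aaaaaacac'
  #1 SA[1]=15  'aaaaacac'
  #2 SA[2]=16  'aaaacac'
  #3 SA[3]=17  'aaacac'
  #4 SA[4]=5  'aabcbcccbaaaaaacac'
  #5 SA[5]=18  'aacac'
  #6 SA[6]=6  'abcbcccbaaaaaacac'
  #7 SA[7]=21  'ac'
  #8 SA[8]=3  'acaabcbcccbaaaaaacac'
  #9 SA[9]=19  'acac'
  #10 SA[10]=13  'baaaaaacac'
  #11 SA[11]=7  'bcbcccbaaaaaacac'
  #12 SA[12]=0  'bccacaabcbcccbaaaaaacac'
  #13 SA[13]=9  'bcccbaaaaaacac'
  #14 SA[14]=22  'c'
  #15 SA[15]=4  'caabcbcccbaaaaaacac'
  #16 SA[16]=20  'cac'
  #17 SA[17]=2  'cacaabcbcccbaaaaaacac'
  #18 SA[18]=12  'cbaaaaaacac'
  #19 SA[19]=8  'cbcccbaaaaaacac'
  #20 SA[20]=1  'ccacaabcbcccbaaaaaacac'
  #21 SA[21]=11  'ccbaaaaaacac'
  #22 SA[22]=10  'cccbaaaaaacac'

SA = [14, 15, 16, 17, 5, 18, 6, 21, 3, 19, 13, 7, 0, 9, 22, 4, 20, 2, 12, 8, 1, 11, 10]
rank  pair      lcp
   1  s[14:],s[15:]  5  'aaaaa'
   2  s[15:],s[16:]  4  'aaaa'
   3  s[16:],s[17:]  3  'aaa'
   4  s[17:],s[5:]  2  'aa'
   5  s[5:],s[18:]  2  'aa'
   6  s[18:],s[6:]  1  'a'
   7  s[6:],s[21:]  1  'a'
   8  s[21:],s[3:]  2  'ac'
   9  s[3:],s[19:]  3  'aca'
  10  s[19:],s[13:]  0  ''
  11  s[13:],s[7:]  1  'b'
  12  s[7:],s[0:]  2  'bc'
  13  s[0:],s[9:]  3  'bcc'
  14  s[9:],s[22:]  0  ''
  15  s[22:],s[4:]  1  'c'
  16  s[4:],s[20:]  2  'ca'
  17  s[20:],s[2:]  3  'cac'
  18  s[2:],s[12:]  1  'c'
  19  s[12:],s[8:]  2  'cb'
  20  s[8:],s[1:]  1  'c'
  21  s[1:],s[11:]  2  'cc'
  22  s[11:],s[10:]  2  'cc'

n(n+1)/2 = 23·24/2 = 276
Σ LCP = 0 + 5 + 4 + 3 + 2 + 2 + 1 + 1 + 2 + 3 + 0 + 1 + 2 + 3 + 0 + 1 + 2 + 3 + 1 + 2 + 1 + 2 + 2 = 43
distinct = 276 − 43 = 233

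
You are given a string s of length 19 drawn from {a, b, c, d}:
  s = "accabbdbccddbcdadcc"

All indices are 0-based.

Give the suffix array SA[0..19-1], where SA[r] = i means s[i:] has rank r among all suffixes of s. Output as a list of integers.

[3, 0, 15, 4, 7, 12, 5, 18, 2, 17, 1, 8, 13, 9, 14, 6, 11, 16, 10]

rank | idx | suffix
   0 |   3 | abbdbccddbcdadcc
   1 |   0 | accabbdbccddbcdadcc
   2 |  15 | adcc
   3 |   4 | bbdbccddbcdadcc
   4 |   7 | bccddbcdadcc
   5 |  12 | bcdadcc
   6 |   5 | bdbccddbcdadcc
   7 |  18 | c
   8 |   2 | cabbdbccddbcdadcc
   9 |  17 | cc
  10 |   1 | ccabbdbccddbcdadcc
  11 |   8 | ccddbcdadcc
  12 |  13 | cdadcc
  13 |   9 | cddbcdadcc
  14 |  14 | dadcc
  15 |   6 | dbccddbcdadcc
  16 |  11 | dbcdadcc
  17 |  16 | dcc
  18 |  10 | ddbcdadcc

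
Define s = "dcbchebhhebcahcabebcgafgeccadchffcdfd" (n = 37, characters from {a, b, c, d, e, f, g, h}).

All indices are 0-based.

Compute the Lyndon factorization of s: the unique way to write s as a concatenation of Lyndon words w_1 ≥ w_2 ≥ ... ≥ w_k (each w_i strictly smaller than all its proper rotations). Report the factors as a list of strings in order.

["d", "c", "bchebhhe", "bc", "ahc", "abebcgafgeccadchffcdfd"]

emit factor 1: 'd' (i=0, period=1)
emit factor 2: 'c' (i=1, period=1)
emit factor 3: 'bchebhhe' (i=2, period=8)
emit factor 4: 'bc' (i=10, period=2)
emit factor 5: 'ahc' (i=12, period=3)
emit factor 6: 'abebcgafgeccadchffcdfd' (i=15, period=22)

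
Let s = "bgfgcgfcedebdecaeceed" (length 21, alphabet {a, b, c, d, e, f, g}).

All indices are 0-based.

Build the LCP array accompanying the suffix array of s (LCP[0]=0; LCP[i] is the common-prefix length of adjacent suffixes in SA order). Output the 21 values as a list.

sorted suffixes:
  #0 SA[0]=15  'aeceed'
  #1 SA[1]=11  'bdecaeceed'
  #2 SA[2]=0  'bgfgcgfcedebdecaeceed'
  #3 SA[3]=14  'caeceed'
  #4 SA[4]=7  'cedebdecaeceed'
  #5 SA[5]=17  'ceed'
  #6 SA[6]=4  'cgfcedebdecaeceed'
  #7 SA[7]=20  'd'
  #8 SA[8]=9  'debdecaeceed'
  #9 SA[9]=12  'decaeceed'
  #10 SA[10]=10  'ebdecaeceed'
  #11 SA[11]=13  'ecaeceed'
  #12 SA[12]=16  'eceed'
  #13 SA[13]=19  'ed'
  #14 SA[14]=8  'edebdecaeceed'
  #15 SA[15]=18  'eed'
  #16 SA[16]=6  'fcedebdecaeceed'
  #17 SA[17]=2  'fgcgfcedebdecaeceed'
  #18 SA[18]=3  'gcgfcedebdecaeceed'
  #19 SA[19]=5  'gfcedebdecaeceed'
  #20 SA[20]=1  'gfgcgfcedebdecaeceed'

SA = [15, 11, 0, 14, 7, 17, 4, 20, 9, 12, 10, 13, 16, 19, 8, 18, 6, 2, 3, 5, 1]
rank  pair      lcp
   1  s[15:],s[11:]  0  ''
   2  s[11:],s[0:]  1  'b'
   3  s[0:],s[14:]  0  ''
   4  s[14:],s[7:]  1  'c'
   5  s[7:],s[17:]  2  'ce'
   6  s[17:],s[4:]  1  'c'
   7  s[4:],s[20:]  0  ''
   8  s[20:],s[9:]  1  'd'
   9  s[9:],s[12:]  2  'de'
  10  s[12:],s[10:]  0  ''
  11  s[10:],s[13:]  1  'e'
  12  s[13:],s[16:]  2  'ec'
  13  s[16:],s[19:]  1  'e'
  14  s[19:],s[8:]  2  'ed'
  15  s[8:],s[18:]  1  'e'
  16  s[18:],s[6:]  0  ''
  17  s[6:],s[2:]  1  'f'
  18  s[2:],s[3:]  0  ''
  19  s[3:],s[5:]  1  'g'
  20  s[5:],s[1:]  2  'gf'

[0, 0, 1, 0, 1, 2, 1, 0, 1, 2, 0, 1, 2, 1, 2, 1, 0, 1, 0, 1, 2]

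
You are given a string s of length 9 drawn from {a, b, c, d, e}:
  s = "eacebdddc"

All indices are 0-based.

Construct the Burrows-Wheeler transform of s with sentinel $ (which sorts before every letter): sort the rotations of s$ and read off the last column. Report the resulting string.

rank  rotation    last
    0  $eacebdddc  c
    1  acebdddc$e  e
    2  bdddc$eace  e
    3  c$eacebddd  d
    4  cebdddc$ea  a
    5  dc$eacebdd  d
    6  ddc$eacebd  d
    7  dddc$eaceb  b
    8  eacebdddc$  $
    9  ebdddc$eac  c

ceedaddb$c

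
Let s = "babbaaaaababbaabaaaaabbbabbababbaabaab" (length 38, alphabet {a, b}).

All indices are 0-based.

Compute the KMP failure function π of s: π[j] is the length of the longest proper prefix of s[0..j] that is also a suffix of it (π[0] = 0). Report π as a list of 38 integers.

π[0] = 0
j=1 s[j]='a': π[1]=0 (border '')
j=2 s[j]='b': π[2]=1 (border 'b')
j=3 s[j]='b': k: 1→0; π[3]=1 (border 'b')
j=4 s[j]='a': π[4]=2 (border 'ba')
j=5 s[j]='a': k: 2→0; π[5]=0 (border '')
j=6 s[j]='a': π[6]=0 (border '')
j=7 s[j]='a': π[7]=0 (border '')
j=8 s[j]='a': π[8]=0 (border '')
j=9 s[j]='b': π[9]=1 (border 'b')
j=10 s[j]='a': π[10]=2 (border 'ba')
j=11 s[j]='b': π[11]=3 (border 'bab')
j=12 s[j]='b': π[12]=4 (border 'babb')
j=13 s[j]='a': π[13]=5 (border 'babba')
j=14 s[j]='a': π[14]=6 (border 'babbaa')
j=15 s[j]='b': k: 6→0; π[15]=1 (border 'b')
j=16 s[j]='a': π[16]=2 (border 'ba')
j=17 s[j]='a': k: 2→0; π[17]=0 (border '')
j=18 s[j]='a': π[18]=0 (border '')
j=19 s[j]='a': π[19]=0 (border '')
j=20 s[j]='a': π[20]=0 (border '')
j=21 s[j]='b': π[21]=1 (border 'b')
j=22 s[j]='b': k: 1→0; π[22]=1 (border 'b')
j=23 s[j]='b': k: 1→0; π[23]=1 (border 'b')
j=24 s[j]='a': π[24]=2 (border 'ba')
j=25 s[j]='b': π[25]=3 (border 'bab')
j=26 s[j]='b': π[26]=4 (border 'babb')
j=27 s[j]='a': π[27]=5 (border 'babba')
j=28 s[j]='b': k: 5→2; π[28]=3 (border 'bab')
j=29 s[j]='a': k: 3→1; π[29]=2 (border 'ba')
j=30 s[j]='b': π[30]=3 (border 'bab')
j=31 s[j]='b': π[31]=4 (border 'babb')
j=32 s[j]='a': π[32]=5 (border 'babba')
j=33 s[j]='a': π[33]=6 (border 'babbaa')
j=34 s[j]='b': k: 6→0; π[34]=1 (border 'b')
j=35 s[j]='a': π[35]=2 (border 'ba')
j=36 s[j]='a': k: 2→0; π[36]=0 (border '')
j=37 s[j]='b': π[37]=1 (border 'b')

[0, 0, 1, 1, 2, 0, 0, 0, 0, 1, 2, 3, 4, 5, 6, 1, 2, 0, 0, 0, 0, 1, 1, 1, 2, 3, 4, 5, 3, 2, 3, 4, 5, 6, 1, 2, 0, 1]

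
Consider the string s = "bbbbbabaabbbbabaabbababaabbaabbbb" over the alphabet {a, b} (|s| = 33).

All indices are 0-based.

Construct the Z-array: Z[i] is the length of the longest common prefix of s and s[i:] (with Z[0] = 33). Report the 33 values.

[33, 4, 3, 2, 1, 0, 1, 0, 0, 4, 3, 2, 1, 0, 1, 0, 0, 2, 1, 0, 1, 0, 1, 0, 0, 2, 1, 0, 0, 4, 3, 2, 1]

Z[0]=33
i=1: outside box; Z[1]=4 scan→box=[1,5)
i=2: min(r-i=3, Z[1]=4)=3; Z[2]=3
i=3: min(r-i=2, Z[2]=3)=2; Z[3]=2
i=4: min(r-i=1, Z[3]=2)=1; Z[4]=1
i=5: outside box; Z[5]=0
i=6: outside box; Z[6]=1 scan→box=[6,7)
i=7: outside box; Z[7]=0
i=8: outside box; Z[8]=0
i=9: outside box; Z[9]=4 scan→box=[9,13)
i=10: min(r-i=3, Z[1]=4)=3; Z[10]=3
i=11: min(r-i=2, Z[2]=3)=2; Z[11]=2
i=12: min(r-i=1, Z[3]=2)=1; Z[12]=1
i=13: outside box; Z[13]=0
i=14: outside box; Z[14]=1 scan→box=[14,15)
i=15: outside box; Z[15]=0
i=16: outside box; Z[16]=0
i=17: outside box; Z[17]=2 scan→box=[17,19)
i=18: min(r-i=1, Z[1]=4)=1; Z[18]=1
i=19: outside box; Z[19]=0
i=20: outside box; Z[20]=1 scan→box=[20,21)
i=21: outside box; Z[21]=0
i=22: outside box; Z[22]=1 scan→box=[22,23)
i=23: outside box; Z[23]=0
i=24: outside box; Z[24]=0
i=25: outside box; Z[25]=2 scan→box=[25,27)
i=26: min(r-i=1, Z[1]=4)=1; Z[26]=1
i=27: outside box; Z[27]=0
i=28: outside box; Z[28]=0
i=29: outside box; Z[29]=4 scan→box=[29,33)
i=30: min(r-i=3, Z[1]=4)=3; Z[30]=3
i=31: min(r-i=2, Z[2]=3)=2; Z[31]=2
i=32: min(r-i=1, Z[3]=2)=1; Z[32]=1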